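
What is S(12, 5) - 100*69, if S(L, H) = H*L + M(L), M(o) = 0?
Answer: -6840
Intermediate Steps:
S(L, H) = H*L (S(L, H) = H*L + 0 = H*L)
S(12, 5) - 100*69 = 5*12 - 100*69 = 60 - 6900 = -6840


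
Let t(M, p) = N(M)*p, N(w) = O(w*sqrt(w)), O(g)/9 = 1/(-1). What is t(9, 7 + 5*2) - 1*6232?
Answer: -6385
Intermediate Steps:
O(g) = -9 (O(g) = 9/(-1) = 9*(-1) = -9)
N(w) = -9
t(M, p) = -9*p
t(9, 7 + 5*2) - 1*6232 = -9*(7 + 5*2) - 1*6232 = -9*(7 + 10) - 6232 = -9*17 - 6232 = -153 - 6232 = -6385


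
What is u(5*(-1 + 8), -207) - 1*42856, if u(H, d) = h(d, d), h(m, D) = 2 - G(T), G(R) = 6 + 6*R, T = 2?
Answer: -42872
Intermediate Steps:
h(m, D) = -16 (h(m, D) = 2 - (6 + 6*2) = 2 - (6 + 12) = 2 - 1*18 = 2 - 18 = -16)
u(H, d) = -16
u(5*(-1 + 8), -207) - 1*42856 = -16 - 1*42856 = -16 - 42856 = -42872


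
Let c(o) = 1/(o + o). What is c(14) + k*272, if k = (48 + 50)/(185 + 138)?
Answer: 43923/532 ≈ 82.562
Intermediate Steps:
k = 98/323 ≈ 0.30341
c(o) = 1/(2*o)
c(14) + k*272 = (½)/14 + (98/323)*272 = (½)*(1/14) + 1568/19 = 1/28 + 1568/19 = 43923/532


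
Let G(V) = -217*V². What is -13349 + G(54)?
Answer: -646121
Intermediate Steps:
-13349 + G(54) = -13349 - 217*54² = -13349 - 217*2916 = -13349 - 632772 = -646121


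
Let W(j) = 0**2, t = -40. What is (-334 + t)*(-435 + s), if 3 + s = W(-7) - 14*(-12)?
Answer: 100980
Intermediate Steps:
W(j) = 0
s = 165 (s = -3 + (0 - 14*(-12)) = -3 + (0 + 168) = -3 + 168 = 165)
(-334 + t)*(-435 + s) = (-334 - 40)*(-435 + 165) = -374*(-270) = 100980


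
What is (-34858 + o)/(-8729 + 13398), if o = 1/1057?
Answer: -36844905/4935133 ≈ -7.4658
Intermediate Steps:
o = 1/1057 ≈ 0.00094607
(-34858 + o)/(-8729 + 13398) = (-34858 + 1/1057)/(-8729 + 13398) = -36844905/1057/4669 = -36844905/1057*1/4669 = -36844905/4935133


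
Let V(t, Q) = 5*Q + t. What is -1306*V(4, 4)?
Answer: -31344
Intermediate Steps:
V(t, Q) = t + 5*Q
-1306*V(4, 4) = -1306*(4 + 5*4) = -1306*(4 + 20) = -1306*24 = -31344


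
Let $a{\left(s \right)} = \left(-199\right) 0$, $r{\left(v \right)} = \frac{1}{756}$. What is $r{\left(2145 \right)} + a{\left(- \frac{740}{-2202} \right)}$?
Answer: $\frac{1}{756} \approx 0.0013228$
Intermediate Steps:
$r{\left(v \right)} = \frac{1}{756}$
$a{\left(s \right)} = 0$
$r{\left(2145 \right)} + a{\left(- \frac{740}{-2202} \right)} = \frac{1}{756} + 0 = \frac{1}{756}$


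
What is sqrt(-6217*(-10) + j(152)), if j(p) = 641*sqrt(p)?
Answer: sqrt(62170 + 1282*sqrt(38)) ≈ 264.71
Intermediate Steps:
sqrt(-6217*(-10) + j(152)) = sqrt(-6217*(-10) + 641*sqrt(152)) = sqrt(62170 + 641*(2*sqrt(38))) = sqrt(62170 + 1282*sqrt(38))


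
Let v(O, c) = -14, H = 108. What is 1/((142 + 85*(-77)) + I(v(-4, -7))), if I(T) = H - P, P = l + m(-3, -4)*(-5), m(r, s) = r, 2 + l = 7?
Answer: -1/6315 ≈ -0.00015835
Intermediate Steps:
l = 5 (l = -2 + 7 = 5)
P = 20 (P = 5 - 3*(-5) = 5 + 15 = 20)
I(T) = 88 (I(T) = 108 - 1*20 = 108 - 20 = 88)
1/((142 + 85*(-77)) + I(v(-4, -7))) = 1/((142 + 85*(-77)) + 88) = 1/((142 - 6545) + 88) = 1/(-6403 + 88) = 1/(-6315) = -1/6315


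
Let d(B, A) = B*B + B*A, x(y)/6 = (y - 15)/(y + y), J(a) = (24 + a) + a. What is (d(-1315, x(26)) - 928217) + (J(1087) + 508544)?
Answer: 34062105/26 ≈ 1.3101e+6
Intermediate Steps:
J(a) = 24 + 2*a
x(y) = 3*(-15 + y)/y (x(y) = 6*((y - 15)/(y + y)) = 6*((-15 + y)/((2*y))) = 6*((-15 + y)*(1/(2*y))) = 6*((-15 + y)/(2*y)) = 3*(-15 + y)/y)
d(B, A) = B**2 + A*B
(d(-1315, x(26)) - 928217) + (J(1087) + 508544) = (-1315*((3 - 45/26) - 1315) - 928217) + ((24 + 2*1087) + 508544) = (-1315*((3 - 45*1/26) - 1315) - 928217) + ((24 + 2174) + 508544) = (-1315*((3 - 45/26) - 1315) - 928217) + (2198 + 508544) = (-1315*(33/26 - 1315) - 928217) + 510742 = (-1315*(-34157/26) - 928217) + 510742 = (44916455/26 - 928217) + 510742 = 20782813/26 + 510742 = 34062105/26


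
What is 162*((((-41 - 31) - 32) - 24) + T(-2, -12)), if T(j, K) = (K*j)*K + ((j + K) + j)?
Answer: -69984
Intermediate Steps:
T(j, K) = K + 2*j + j*K² (T(j, K) = j*K² + ((K + j) + j) = j*K² + (K + 2*j) = K + 2*j + j*K²)
162*((((-41 - 31) - 32) - 24) + T(-2, -12)) = 162*((((-41 - 31) - 32) - 24) + (-12 + 2*(-2) - 2*(-12)²)) = 162*(((-72 - 32) - 24) + (-12 - 4 - 2*144)) = 162*((-104 - 24) + (-12 - 4 - 288)) = 162*(-128 - 304) = 162*(-432) = -69984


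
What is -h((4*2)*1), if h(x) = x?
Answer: -8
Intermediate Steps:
-h((4*2)*1) = -4*2 = -8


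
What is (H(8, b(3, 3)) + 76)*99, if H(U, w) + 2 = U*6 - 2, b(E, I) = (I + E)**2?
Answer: 11880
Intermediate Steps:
b(E, I) = (E + I)**2
H(U, w) = -4 + 6*U (H(U, w) = -2 + (U*6 - 2) = -2 + (6*U - 2) = -2 + (-2 + 6*U) = -4 + 6*U)
(H(8, b(3, 3)) + 76)*99 = ((-4 + 6*8) + 76)*99 = ((-4 + 48) + 76)*99 = (44 + 76)*99 = 120*99 = 11880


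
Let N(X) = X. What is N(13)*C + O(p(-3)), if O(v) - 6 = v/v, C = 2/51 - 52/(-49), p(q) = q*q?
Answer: 53243/2499 ≈ 21.306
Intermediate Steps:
p(q) = q²
C = 2750/2499 (C = 2*(1/51) - 52*(-1/49) = 2/51 + 52/49 = 2750/2499 ≈ 1.1004)
O(v) = 7 (O(v) = 6 + v/v = 6 + 1 = 7)
N(13)*C + O(p(-3)) = 13*(2750/2499) + 7 = 35750/2499 + 7 = 53243/2499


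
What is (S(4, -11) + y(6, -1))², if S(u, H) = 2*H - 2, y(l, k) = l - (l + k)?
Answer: 529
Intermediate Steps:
y(l, k) = -k (y(l, k) = l - (k + l) = l + (-k - l) = -k)
S(u, H) = -2 + 2*H
(S(4, -11) + y(6, -1))² = ((-2 + 2*(-11)) - 1*(-1))² = ((-2 - 22) + 1)² = (-24 + 1)² = (-23)² = 529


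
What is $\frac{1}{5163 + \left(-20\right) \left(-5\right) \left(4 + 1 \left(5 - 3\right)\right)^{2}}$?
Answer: $\frac{1}{8763} \approx 0.00011412$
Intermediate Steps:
$\frac{1}{5163 + \left(-20\right) \left(-5\right) \left(4 + 1 \left(5 - 3\right)\right)^{2}} = \frac{1}{5163 + 100 \left(4 + 1 \cdot 2\right)^{2}} = \frac{1}{5163 + 100 \left(4 + 2\right)^{2}} = \frac{1}{5163 + 100 \cdot 6^{2}} = \frac{1}{5163 + 100 \cdot 36} = \frac{1}{5163 + 3600} = \frac{1}{8763}$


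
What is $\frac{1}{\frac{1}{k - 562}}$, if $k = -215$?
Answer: $-777$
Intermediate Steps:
$\frac{1}{\frac{1}{k - 562}} = \frac{1}{\frac{1}{-215 - 562}} = \frac{1}{\frac{1}{-777}} = \frac{1}{- \frac{1}{777}} = -777$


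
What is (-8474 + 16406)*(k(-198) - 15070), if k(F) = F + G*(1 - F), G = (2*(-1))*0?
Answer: -121105776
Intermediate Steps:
G = 0 (G = -2*0 = 0)
k(F) = F (k(F) = F + 0*(1 - F) = F + 0 = F)
(-8474 + 16406)*(k(-198) - 15070) = (-8474 + 16406)*(-198 - 15070) = 7932*(-15268) = -121105776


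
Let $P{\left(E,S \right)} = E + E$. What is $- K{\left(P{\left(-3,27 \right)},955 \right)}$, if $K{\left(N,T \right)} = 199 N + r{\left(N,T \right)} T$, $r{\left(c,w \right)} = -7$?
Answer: $7879$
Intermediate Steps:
$P{\left(E,S \right)} = 2 E$
$K{\left(N,T \right)} = - 7 T + 199 N$ ($K{\left(N,T \right)} = 199 N - 7 T = - 7 T + 199 N$)
$- K{\left(P{\left(-3,27 \right)},955 \right)} = - (\left(-7\right) 955 + 199 \cdot 2 \left(-3\right)) = - (-6685 + 199 \left(-6\right)) = - (-6685 - 1194) = \left(-1\right) \left(-7879\right) = 7879$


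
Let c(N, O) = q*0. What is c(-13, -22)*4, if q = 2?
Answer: 0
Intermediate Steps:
c(N, O) = 0 (c(N, O) = 2*0 = 0)
c(-13, -22)*4 = 0*4 = 0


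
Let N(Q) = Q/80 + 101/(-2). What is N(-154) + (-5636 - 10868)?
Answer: -662257/40 ≈ -16556.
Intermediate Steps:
N(Q) = -101/2 + Q/80 (N(Q) = Q*(1/80) + 101*(-½) = Q/80 - 101/2 = -101/2 + Q/80)
N(-154) + (-5636 - 10868) = (-101/2 + (1/80)*(-154)) + (-5636 - 10868) = (-101/2 - 77/40) - 16504 = -2097/40 - 16504 = -662257/40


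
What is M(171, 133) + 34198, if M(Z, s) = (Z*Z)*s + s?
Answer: 3923384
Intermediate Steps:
M(Z, s) = s + s*Z**2 (M(Z, s) = Z**2*s + s = s*Z**2 + s = s + s*Z**2)
M(171, 133) + 34198 = 133*(1 + 171**2) + 34198 = 133*(1 + 29241) + 34198 = 133*29242 + 34198 = 3889186 + 34198 = 3923384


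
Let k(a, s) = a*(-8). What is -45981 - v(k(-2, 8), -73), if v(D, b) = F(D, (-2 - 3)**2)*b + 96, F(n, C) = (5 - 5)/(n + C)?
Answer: -46077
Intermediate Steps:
F(n, C) = 0 (F(n, C) = 0/(C + n) = 0)
k(a, s) = -8*a
v(D, b) = 96 (v(D, b) = 0*b + 96 = 0 + 96 = 96)
-45981 - v(k(-2, 8), -73) = -45981 - 1*96 = -45981 - 96 = -46077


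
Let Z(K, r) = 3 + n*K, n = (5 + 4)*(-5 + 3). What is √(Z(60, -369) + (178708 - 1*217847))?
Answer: 2*I*√10054 ≈ 200.54*I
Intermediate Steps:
n = -18 (n = 9*(-2) = -18)
Z(K, r) = 3 - 18*K
√(Z(60, -369) + (178708 - 1*217847)) = √((3 - 18*60) + (178708 - 1*217847)) = √((3 - 1080) + (178708 - 217847)) = √(-1077 - 39139) = √(-40216) = 2*I*√10054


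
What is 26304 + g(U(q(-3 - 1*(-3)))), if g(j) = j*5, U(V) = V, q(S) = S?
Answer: 26304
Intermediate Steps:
g(j) = 5*j
26304 + g(U(q(-3 - 1*(-3)))) = 26304 + 5*(-3 - 1*(-3)) = 26304 + 5*(-3 + 3) = 26304 + 5*0 = 26304 + 0 = 26304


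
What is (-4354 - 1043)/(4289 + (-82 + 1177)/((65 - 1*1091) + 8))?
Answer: -5494146/4365107 ≈ -1.2587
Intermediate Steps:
(-4354 - 1043)/(4289 + (-82 + 1177)/((65 - 1*1091) + 8)) = -5397/(4289 + 1095/((65 - 1091) + 8)) = -5397/(4289 + 1095/(-1026 + 8)) = -5397/(4289 + 1095/(-1018)) = -5397/(4289 + 1095*(-1/1018)) = -5397/(4289 - 1095/1018) = -5397/4365107/1018 = -5397*1018/4365107 = -5494146/4365107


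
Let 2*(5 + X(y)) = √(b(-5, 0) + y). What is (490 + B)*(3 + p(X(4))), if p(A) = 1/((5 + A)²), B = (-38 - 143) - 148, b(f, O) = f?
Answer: -161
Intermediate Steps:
B = -329 (B = -181 - 148 = -329)
X(y) = -5 + √(-5 + y)/2
p(A) = (5 + A)⁻²
(490 + B)*(3 + p(X(4))) = (490 - 329)*(3 + (5 + (-5 + √(-5 + 4)/2))⁻²) = 161*(3 + (5 + (-5 + √(-1)/2))⁻²) = 161*(3 + (5 + (-5 + I/2))⁻²) = 161*(3 + (I/2)⁻²) = 161*(3 - 4) = 161*(-1) = -161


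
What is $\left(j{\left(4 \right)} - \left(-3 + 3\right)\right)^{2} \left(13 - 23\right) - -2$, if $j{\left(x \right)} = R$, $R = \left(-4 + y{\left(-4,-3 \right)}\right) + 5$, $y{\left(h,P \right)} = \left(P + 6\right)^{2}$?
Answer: $-998$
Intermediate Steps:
$y{\left(h,P \right)} = \left(6 + P\right)^{2}$
$R = 10$ ($R = \left(-4 + \left(6 - 3\right)^{2}\right) + 5 = \left(-4 + 3^{2}\right) + 5 = \left(-4 + 9\right) + 5 = 5 + 5 = 10$)
$j{\left(x \right)} = 10$
$\left(j{\left(4 \right)} - \left(-3 + 3\right)\right)^{2} \left(13 - 23\right) - -2 = \left(10 - \left(-3 + 3\right)\right)^{2} \left(13 - 23\right) - -2 = \left(10 - 0\right)^{2} \left(-10\right) + \left(-7 + 9\right) = \left(10 + 0\right)^{2} \left(-10\right) + 2 = 10^{2} \left(-10\right) + 2 = 100 \left(-10\right) + 2 = -1000 + 2 = -998$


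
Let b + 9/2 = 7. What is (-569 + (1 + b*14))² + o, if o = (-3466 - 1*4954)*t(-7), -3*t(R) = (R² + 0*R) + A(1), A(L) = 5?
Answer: 435649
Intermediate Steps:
t(R) = -5/3 - R²/3 (t(R) = -((R² + 0*R) + 5)/3 = -((R² + 0) + 5)/3 = -(R² + 5)/3 = -(5 + R²)/3 = -5/3 - R²/3)
b = 5/2 (b = -9/2 + 7 = 5/2 ≈ 2.5000)
o = 151560 (o = (-3466 - 1*4954)*(-5/3 - ⅓*(-7)²) = (-3466 - 4954)*(-5/3 - ⅓*49) = -8420*(-5/3 - 49/3) = -8420*(-18) = 151560)
(-569 + (1 + b*14))² + o = (-569 + (1 + (5/2)*14))² + 151560 = (-569 + (1 + 35))² + 151560 = (-569 + 36)² + 151560 = (-533)² + 151560 = 284089 + 151560 = 435649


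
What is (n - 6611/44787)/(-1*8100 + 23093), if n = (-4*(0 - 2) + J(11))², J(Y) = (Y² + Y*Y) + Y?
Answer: 3050928616/671491491 ≈ 4.5435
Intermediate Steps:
J(Y) = Y + 2*Y² (J(Y) = (Y² + Y²) + Y = 2*Y² + Y = Y + 2*Y²)
n = 68121 (n = (-4*(0 - 2) + 11*(1 + 2*11))² = (-4*(-2) + 11*(1 + 22))² = (8 + 11*23)² = (8 + 253)² = 261² = 68121)
(n - 6611/44787)/(-1*8100 + 23093) = (68121 - 6611/44787)/(-1*8100 + 23093) = (68121 - 6611*1/44787)/(-8100 + 23093) = (68121 - 6611/44787)/14993 = (3050928616/44787)*(1/14993) = 3050928616/671491491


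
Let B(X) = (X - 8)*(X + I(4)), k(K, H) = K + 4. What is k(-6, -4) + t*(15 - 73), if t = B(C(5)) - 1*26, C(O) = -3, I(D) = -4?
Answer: -2960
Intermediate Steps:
k(K, H) = 4 + K
B(X) = (-8 + X)*(-4 + X) (B(X) = (X - 8)*(X - 4) = (-8 + X)*(-4 + X))
t = 51 (t = (32 + (-3)**2 - 12*(-3)) - 1*26 = (32 + 9 + 36) - 26 = 77 - 26 = 51)
k(-6, -4) + t*(15 - 73) = (4 - 6) + 51*(15 - 73) = -2 + 51*(-58) = -2 - 2958 = -2960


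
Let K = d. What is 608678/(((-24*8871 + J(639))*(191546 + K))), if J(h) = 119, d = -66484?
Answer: -43477/1900808405 ≈ -2.2873e-5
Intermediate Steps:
K = -66484
608678/(((-24*8871 + J(639))*(191546 + K))) = 608678/(((-24*8871 + 119)*(191546 - 66484))) = 608678/(((-212904 + 119)*125062)) = 608678/((-212785*125062)) = 608678/(-26611317670) = 608678*(-1/26611317670) = -43477/1900808405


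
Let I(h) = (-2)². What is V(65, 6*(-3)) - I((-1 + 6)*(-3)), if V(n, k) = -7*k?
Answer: 122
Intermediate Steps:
I(h) = 4
V(65, 6*(-3)) - I((-1 + 6)*(-3)) = -42*(-3) - 1*4 = -7*(-18) - 4 = 126 - 4 = 122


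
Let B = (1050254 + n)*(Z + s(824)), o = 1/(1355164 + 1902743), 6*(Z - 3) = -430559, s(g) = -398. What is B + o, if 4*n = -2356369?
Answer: -867256125997805039/26063256 ≈ -3.3275e+10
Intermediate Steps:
n = -2356369/4 (n = (1/4)*(-2356369) = -2356369/4 ≈ -5.8909e+5)
Z = -430541/6 (Z = 3 + (1/6)*(-430559) = 3 - 430559/6 = -430541/6 ≈ -71757.)
o = 1/3257907 ≈ 3.0695e-7
B = -798601181063/24 (B = (1050254 - 2356369/4)*(-430541/6 - 398) = (1844647/4)*(-432929/6) = -798601181063/24 ≈ -3.3275e+10)
B + o = -798601181063/24 + 1/3257907 = -867256125997805039/26063256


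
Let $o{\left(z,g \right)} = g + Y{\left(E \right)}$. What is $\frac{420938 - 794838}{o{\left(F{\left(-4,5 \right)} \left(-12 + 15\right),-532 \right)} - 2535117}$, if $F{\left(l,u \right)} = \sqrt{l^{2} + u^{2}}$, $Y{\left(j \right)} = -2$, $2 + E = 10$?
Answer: $\frac{373900}{2535651} \approx 0.14746$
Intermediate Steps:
$E = 8$ ($E = -2 + 10 = 8$)
$o{\left(z,g \right)} = -2 + g$ ($o{\left(z,g \right)} = g - 2 = -2 + g$)
$\frac{420938 - 794838}{o{\left(F{\left(-4,5 \right)} \left(-12 + 15\right),-532 \right)} - 2535117} = \frac{420938 - 794838}{\left(-2 - 532\right) - 2535117} = - \frac{373900}{-534 - 2535117} = - \frac{373900}{-2535651} = \left(-373900\right) \left(- \frac{1}{2535651}\right) = \frac{373900}{2535651}$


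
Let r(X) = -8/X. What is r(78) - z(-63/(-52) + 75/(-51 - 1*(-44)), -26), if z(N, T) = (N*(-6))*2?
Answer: -31159/273 ≈ -114.14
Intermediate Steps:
z(N, T) = -12*N (z(N, T) = -6*N*2 = -12*N)
r(78) - z(-63/(-52) + 75/(-51 - 1*(-44)), -26) = -8/78 - (-12)*(-63/(-52) + 75/(-51 - 1*(-44))) = -8*1/78 - (-12)*(-63*(-1/52) + 75/(-51 + 44)) = -4/39 - (-12)*(63/52 + 75/(-7)) = -4/39 - (-12)*(63/52 + 75*(-1/7)) = -4/39 - (-12)*(63/52 - 75/7) = -4/39 - (-12)*(-3459)/364 = -4/39 - 1*10377/91 = -4/39 - 10377/91 = -31159/273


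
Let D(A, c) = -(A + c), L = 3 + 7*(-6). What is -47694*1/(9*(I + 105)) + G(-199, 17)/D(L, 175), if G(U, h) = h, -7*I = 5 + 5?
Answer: -892463/17400 ≈ -51.291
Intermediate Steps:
I = -10/7 (I = -(5 + 5)/7 = -1/7*10 = -10/7 ≈ -1.4286)
L = -39 (L = 3 - 42 = -39)
D(A, c) = -A - c
-47694*1/(9*(I + 105)) + G(-199, 17)/D(L, 175) = -47694*1/(9*(-10/7 + 105)) + 17/(-1*(-39) - 1*175) = -47694/(9*(725/7)) + 17/(39 - 175) = -47694/6525/7 + 17/(-136) = -47694*7/6525 + 17*(-1/136) = -111286/2175 - 1/8 = -892463/17400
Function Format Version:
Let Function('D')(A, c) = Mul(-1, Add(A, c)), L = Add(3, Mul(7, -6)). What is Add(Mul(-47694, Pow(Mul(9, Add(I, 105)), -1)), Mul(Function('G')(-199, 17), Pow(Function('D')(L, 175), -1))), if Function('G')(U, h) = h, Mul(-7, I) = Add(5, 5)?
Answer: Rational(-892463, 17400) ≈ -51.291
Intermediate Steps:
I = Rational(-10, 7) (I = Mul(Rational(-1, 7), Add(5, 5)) = Mul(Rational(-1, 7), 10) = Rational(-10, 7) ≈ -1.4286)
L = -39 (L = Add(3, -42) = -39)
Function('D')(A, c) = Add(Mul(-1, A), Mul(-1, c))
Add(Mul(-47694, Pow(Mul(9, Add(I, 105)), -1)), Mul(Function('G')(-199, 17), Pow(Function('D')(L, 175), -1))) = Add(Mul(-47694, Pow(Mul(9, Add(Rational(-10, 7), 105)), -1)), Mul(17, Pow(Add(Mul(-1, -39), Mul(-1, 175)), -1))) = Add(Mul(-47694, Pow(Mul(9, Rational(725, 7)), -1)), Mul(17, Pow(Add(39, -175), -1))) = Add(Mul(-47694, Pow(Rational(6525, 7), -1)), Mul(17, Pow(-136, -1))) = Add(Mul(-47694, Rational(7, 6525)), Mul(17, Rational(-1, 136))) = Add(Rational(-111286, 2175), Rational(-1, 8)) = Rational(-892463, 17400)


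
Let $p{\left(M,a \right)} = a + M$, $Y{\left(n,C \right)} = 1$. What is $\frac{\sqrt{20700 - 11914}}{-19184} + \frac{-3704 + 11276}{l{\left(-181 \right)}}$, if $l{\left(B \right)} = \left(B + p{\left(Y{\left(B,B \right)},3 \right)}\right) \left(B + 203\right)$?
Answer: $- \frac{1262}{649} - \frac{\sqrt{8786}}{19184} \approx -1.9494$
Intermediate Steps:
$p{\left(M,a \right)} = M + a$
$l{\left(B \right)} = \left(4 + B\right) \left(203 + B\right)$ ($l{\left(B \right)} = \left(B + \left(1 + 3\right)\right) \left(B + 203\right) = \left(B + 4\right) \left(203 + B\right) = \left(4 + B\right) \left(203 + B\right)$)
$\frac{\sqrt{20700 - 11914}}{-19184} + \frac{-3704 + 11276}{l{\left(-181 \right)}} = \frac{\sqrt{20700 - 11914}}{-19184} + \frac{-3704 + 11276}{812 + \left(-181\right)^{2} + 207 \left(-181\right)} = \sqrt{8786} \left(- \frac{1}{19184}\right) + \frac{7572}{812 + 32761 - 37467} = - \frac{\sqrt{8786}}{19184} + \frac{7572}{-3894} = - \frac{\sqrt{8786}}{19184} + 7572 \left(- \frac{1}{3894}\right) = - \frac{\sqrt{8786}}{19184} - \frac{1262}{649} = - \frac{1262}{649} - \frac{\sqrt{8786}}{19184}$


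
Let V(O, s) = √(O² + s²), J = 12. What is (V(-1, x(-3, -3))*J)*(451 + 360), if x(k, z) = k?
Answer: 9732*√10 ≈ 30775.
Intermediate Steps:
(V(-1, x(-3, -3))*J)*(451 + 360) = (√((-1)² + (-3)²)*12)*(451 + 360) = (√(1 + 9)*12)*811 = (√10*12)*811 = (12*√10)*811 = 9732*√10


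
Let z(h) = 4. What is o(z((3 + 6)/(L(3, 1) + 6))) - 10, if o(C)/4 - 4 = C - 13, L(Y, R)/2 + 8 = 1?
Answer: -30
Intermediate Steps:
L(Y, R) = -14 (L(Y, R) = -16 + 2*1 = -16 + 2 = -14)
o(C) = -36 + 4*C (o(C) = 16 + 4*(C - 13) = 16 + 4*(-13 + C) = 16 + (-52 + 4*C) = -36 + 4*C)
o(z((3 + 6)/(L(3, 1) + 6))) - 10 = (-36 + 4*4) - 10 = (-36 + 16) - 10 = -20 - 10 = -30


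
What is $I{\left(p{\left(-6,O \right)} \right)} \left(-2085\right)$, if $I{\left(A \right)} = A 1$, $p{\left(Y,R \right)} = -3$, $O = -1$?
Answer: $6255$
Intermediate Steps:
$I{\left(A \right)} = A$
$I{\left(p{\left(-6,O \right)} \right)} \left(-2085\right) = \left(-3\right) \left(-2085\right) = 6255$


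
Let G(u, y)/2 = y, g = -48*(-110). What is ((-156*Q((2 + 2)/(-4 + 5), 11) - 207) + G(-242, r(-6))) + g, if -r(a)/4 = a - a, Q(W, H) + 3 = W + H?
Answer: 3201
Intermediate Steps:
g = 5280
Q(W, H) = -3 + H + W (Q(W, H) = -3 + (W + H) = -3 + (H + W) = -3 + H + W)
r(a) = 0 (r(a) = -4*(a - a) = -4*0 = 0)
G(u, y) = 2*y
((-156*Q((2 + 2)/(-4 + 5), 11) - 207) + G(-242, r(-6))) + g = ((-156*(-3 + 11 + (2 + 2)/(-4 + 5)) - 207) + 2*0) + 5280 = ((-156*(-3 + 11 + 4/1) - 207) + 0) + 5280 = ((-156*(-3 + 11 + 4*1) - 207) + 0) + 5280 = ((-156*(-3 + 11 + 4) - 207) + 0) + 5280 = ((-156*12 - 207) + 0) + 5280 = ((-1872 - 207) + 0) + 5280 = (-2079 + 0) + 5280 = -2079 + 5280 = 3201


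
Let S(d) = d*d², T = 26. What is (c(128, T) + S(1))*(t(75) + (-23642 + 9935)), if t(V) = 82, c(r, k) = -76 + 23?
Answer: 708500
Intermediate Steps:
c(r, k) = -53
S(d) = d³
(c(128, T) + S(1))*(t(75) + (-23642 + 9935)) = (-53 + 1³)*(82 + (-23642 + 9935)) = (-53 + 1)*(82 - 13707) = -52*(-13625) = 708500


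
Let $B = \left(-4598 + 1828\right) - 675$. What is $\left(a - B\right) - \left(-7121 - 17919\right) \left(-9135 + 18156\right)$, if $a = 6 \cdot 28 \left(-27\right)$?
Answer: $225884749$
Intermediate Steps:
$B = -3445$ ($B = -2770 - 675 = -3445$)
$a = -4536$ ($a = 168 \left(-27\right) = -4536$)
$\left(a - B\right) - \left(-7121 - 17919\right) \left(-9135 + 18156\right) = \left(-4536 - -3445\right) - \left(-7121 - 17919\right) \left(-9135 + 18156\right) = \left(-4536 + 3445\right) - \left(-25040\right) 9021 = -1091 - -225885840 = -1091 + 225885840 = 225884749$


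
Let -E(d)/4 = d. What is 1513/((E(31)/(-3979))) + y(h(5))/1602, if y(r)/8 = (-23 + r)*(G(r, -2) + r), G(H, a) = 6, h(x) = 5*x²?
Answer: 1609609793/33108 ≈ 48617.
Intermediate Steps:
E(d) = -4*d
y(r) = 8*(-23 + r)*(6 + r) (y(r) = 8*((-23 + r)*(6 + r)) = 8*(-23 + r)*(6 + r))
1513/((E(31)/(-3979))) + y(h(5))/1602 = 1513/((-4*31/(-3979))) + (-1104 - 680*5² + 8*(5*5²)²)/1602 = 1513/((-124*(-1/3979))) + (-1104 - 680*25 + 8*(5*25)²)*(1/1602) = 1513/(124/3979) + (-1104 - 136*125 + 8*125²)*(1/1602) = 1513*(3979/124) + (-1104 - 17000 + 8*15625)*(1/1602) = 6020227/124 + (-1104 - 17000 + 125000)*(1/1602) = 6020227/124 + 106896*(1/1602) = 6020227/124 + 17816/267 = 1609609793/33108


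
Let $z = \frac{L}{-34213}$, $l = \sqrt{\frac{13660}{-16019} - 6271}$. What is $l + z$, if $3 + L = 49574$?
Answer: $- \frac{49571}{34213} + \frac{3 i \sqrt{178823316819}}{16019} \approx -1.4489 + 79.195 i$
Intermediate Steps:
$L = 49571$ ($L = -3 + 49574 = 49571$)
$l = \frac{3 i \sqrt{178823316819}}{16019}$ ($l = \sqrt{13660 \left(- \frac{1}{16019}\right) - 6271} = \sqrt{- \frac{13660}{16019} - 6271} = \sqrt{- \frac{100468809}{16019}} = \frac{3 i \sqrt{178823316819}}{16019} \approx 79.195 i$)
$z = - \frac{49571}{34213}$ ($z = \frac{49571}{-34213} = 49571 \left(- \frac{1}{34213}\right) = - \frac{49571}{34213} \approx -1.4489$)
$l + z = \frac{3 i \sqrt{178823316819}}{16019} - \frac{49571}{34213} = - \frac{49571}{34213} + \frac{3 i \sqrt{178823316819}}{16019}$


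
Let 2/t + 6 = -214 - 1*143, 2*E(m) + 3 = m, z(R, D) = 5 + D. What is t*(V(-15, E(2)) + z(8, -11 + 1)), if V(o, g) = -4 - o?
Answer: -4/121 ≈ -0.033058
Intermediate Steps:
E(m) = -3/2 + m/2
t = -2/363 (t = 2/(-6 + (-214 - 1*143)) = 2/(-6 + (-214 - 143)) = 2/(-6 - 357) = 2/(-363) = 2*(-1/363) = -2/363 ≈ -0.0055096)
t*(V(-15, E(2)) + z(8, -11 + 1)) = -2*((-4 - 1*(-15)) + (5 + (-11 + 1)))/363 = -2*((-4 + 15) + (5 - 10))/363 = -2*(11 - 5)/363 = -2/363*6 = -4/121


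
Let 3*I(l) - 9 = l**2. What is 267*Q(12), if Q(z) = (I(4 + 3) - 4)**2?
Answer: 188324/3 ≈ 62775.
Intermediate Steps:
I(l) = 3 + l**2/3
Q(z) = 2116/9 (Q(z) = ((3 + (4 + 3)**2/3) - 4)**2 = ((3 + (1/3)*7**2) - 4)**2 = ((3 + (1/3)*49) - 4)**2 = ((3 + 49/3) - 4)**2 = (58/3 - 4)**2 = (46/3)**2 = 2116/9)
267*Q(12) = 267*(2116/9) = 188324/3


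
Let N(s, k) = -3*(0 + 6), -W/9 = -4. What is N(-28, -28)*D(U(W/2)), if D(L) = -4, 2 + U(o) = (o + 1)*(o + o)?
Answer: 72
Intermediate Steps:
W = 36 (W = -9*(-4) = 36)
N(s, k) = -18 (N(s, k) = -3*6 = -18)
U(o) = -2 + 2*o*(1 + o) (U(o) = -2 + (o + 1)*(o + o) = -2 + (1 + o)*(2*o) = -2 + 2*o*(1 + o))
N(-28, -28)*D(U(W/2)) = -18*(-4) = 72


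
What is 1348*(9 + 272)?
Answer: 378788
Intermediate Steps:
1348*(9 + 272) = 1348*281 = 378788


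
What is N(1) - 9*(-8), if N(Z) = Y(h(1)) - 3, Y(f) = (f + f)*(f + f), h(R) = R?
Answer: 73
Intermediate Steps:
Y(f) = 4*f² (Y(f) = (2*f)*(2*f) = 4*f²)
N(Z) = 1 (N(Z) = 4*1² - 3 = 4*1 - 3 = 4 - 3 = 1)
N(1) - 9*(-8) = 1 - 9*(-8) = 1 + 72 = 73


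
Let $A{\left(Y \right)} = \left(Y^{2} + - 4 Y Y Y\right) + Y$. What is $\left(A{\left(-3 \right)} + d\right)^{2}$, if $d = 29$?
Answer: $20449$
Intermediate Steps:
$A{\left(Y \right)} = Y + Y^{2} - 4 Y^{3}$ ($A{\left(Y \right)} = \left(Y^{2} + - 4 Y^{2} Y\right) + Y = \left(Y^{2} - 4 Y^{3}\right) + Y = Y + Y^{2} - 4 Y^{3}$)
$\left(A{\left(-3 \right)} + d\right)^{2} = \left(- 3 \left(1 - 3 - 4 \left(-3\right)^{2}\right) + 29\right)^{2} = \left(- 3 \left(1 - 3 - 36\right) + 29\right)^{2} = \left(\left(-3\right) \left(-38\right) + 29\right)^{2} = \left(114 + 29\right)^{2} = 143^{2} = 20449$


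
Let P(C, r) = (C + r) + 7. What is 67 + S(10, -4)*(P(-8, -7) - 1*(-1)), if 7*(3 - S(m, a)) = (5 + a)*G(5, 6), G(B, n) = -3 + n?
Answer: 49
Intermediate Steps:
S(m, a) = 6/7 - 3*a/7 (S(m, a) = 3 - (5 + a)*(-3 + 6)/7 = 3 - (5 + a)*3/7 = 3 - (15 + 3*a)/7 = 3 + (-15/7 - 3*a/7) = 6/7 - 3*a/7)
P(C, r) = 7 + C + r
67 + S(10, -4)*(P(-8, -7) - 1*(-1)) = 67 + (6/7 - 3/7*(-4))*((7 - 8 - 7) - 1*(-1)) = 67 + (6/7 + 12/7)*(-8 + 1) = 67 + (18/7)*(-7) = 67 - 18 = 49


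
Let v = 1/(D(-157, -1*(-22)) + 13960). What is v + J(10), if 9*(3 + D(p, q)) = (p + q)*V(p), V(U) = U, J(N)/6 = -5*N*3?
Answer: -14680799/16312 ≈ -900.00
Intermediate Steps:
J(N) = -90*N (J(N) = 6*(-5*N*3) = 6*(-15*N) = -90*N)
D(p, q) = -3 + p*(p + q)/9 (D(p, q) = -3 + ((p + q)*p)/9 = -3 + (p*(p + q))/9 = -3 + p*(p + q)/9)
v = 1/16312 (v = 1/((-3 + (1/9)*(-157)**2 + (1/9)*(-157)*(-1*(-22))) + 13960) = 1/((-3 + (1/9)*24649 + (1/9)*(-157)*22) + 13960) = 1/((-3 + 24649/9 - 3454/9) + 13960) = 1/(2352 + 13960) = 1/16312 ≈ 6.1305e-5)
v + J(10) = 1/16312 - 90*10 = 1/16312 - 900 = -14680799/16312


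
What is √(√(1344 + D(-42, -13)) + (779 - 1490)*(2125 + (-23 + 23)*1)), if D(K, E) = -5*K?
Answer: √(-1510875 + √1554) ≈ 1229.2*I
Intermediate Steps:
√(√(1344 + D(-42, -13)) + (779 - 1490)*(2125 + (-23 + 23)*1)) = √(√(1344 - 5*(-42)) + (779 - 1490)*(2125 + (-23 + 23)*1)) = √(√(1344 + 210) - 711*(2125 + 0*1)) = √(√1554 - 711*(2125 + 0)) = √(√1554 - 711*2125) = √(√1554 - 1510875) = √(-1510875 + √1554)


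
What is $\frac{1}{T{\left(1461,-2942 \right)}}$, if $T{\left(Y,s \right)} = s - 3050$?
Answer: $- \frac{1}{5992} \approx -0.00016689$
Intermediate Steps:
$T{\left(Y,s \right)} = -3050 + s$
$\frac{1}{T{\left(1461,-2942 \right)}} = \frac{1}{-3050 - 2942} = \frac{1}{-5992} = - \frac{1}{5992}$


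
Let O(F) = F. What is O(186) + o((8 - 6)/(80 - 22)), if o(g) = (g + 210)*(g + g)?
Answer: 168608/841 ≈ 200.49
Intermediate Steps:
o(g) = 2*g*(210 + g) (o(g) = (210 + g)*(2*g) = 2*g*(210 + g))
O(186) + o((8 - 6)/(80 - 22)) = 186 + 2*((8 - 6)/(80 - 22))*(210 + (8 - 6)/(80 - 22)) = 186 + 2*(2/58)*(210 + 2/58) = 186 + 2*(2*(1/58))*(210 + 2*(1/58)) = 186 + 2*(1/29)*(210 + 1/29) = 186 + 2*(1/29)*(6091/29) = 186 + 12182/841 = 168608/841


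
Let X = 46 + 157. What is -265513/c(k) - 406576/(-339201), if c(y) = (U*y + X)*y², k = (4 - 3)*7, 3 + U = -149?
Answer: 35738436659/4770183663 ≈ 7.4920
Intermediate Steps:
U = -152 (U = -3 - 149 = -152)
k = 7 (k = 1*7 = 7)
X = 203
c(y) = y²*(203 - 152*y) (c(y) = (-152*y + 203)*y² = (203 - 152*y)*y² = y²*(203 - 152*y))
-265513/c(k) - 406576/(-339201) = -265513*1/(49*(203 - 152*7)) - 406576/(-339201) = -265513*1/(49*(203 - 1064)) - 406576*(-1/339201) = -265513/(49*(-861)) + 406576/339201 = -265513/(-42189) + 406576/339201 = -265513*(-1/42189) + 406576/339201 = 265513/42189 + 406576/339201 = 35738436659/4770183663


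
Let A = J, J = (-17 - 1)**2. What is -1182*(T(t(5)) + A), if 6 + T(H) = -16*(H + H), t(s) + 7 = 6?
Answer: -413700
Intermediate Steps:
t(s) = -1 (t(s) = -7 + 6 = -1)
T(H) = -6 - 32*H (T(H) = -6 - 16*(H + H) = -6 - 32*H)
J = 324 (J = (-18)**2 = 324)
A = 324
-1182*(T(t(5)) + A) = -1182*((-6 - 32*(-1)) + 324) = -1182*((-6 + 32) + 324) = -1182*(26 + 324) = -1182*350 = -413700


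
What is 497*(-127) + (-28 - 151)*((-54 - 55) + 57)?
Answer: -53811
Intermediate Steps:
497*(-127) + (-28 - 151)*((-54 - 55) + 57) = -63119 - 179*(-109 + 57) = -63119 - 179*(-52) = -63119 + 9308 = -53811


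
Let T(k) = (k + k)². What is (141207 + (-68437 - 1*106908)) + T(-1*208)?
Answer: 138918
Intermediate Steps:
T(k) = 4*k² (T(k) = (2*k)² = 4*k²)
(141207 + (-68437 - 1*106908)) + T(-1*208) = (141207 + (-68437 - 1*106908)) + 4*(-1*208)² = (141207 + (-68437 - 106908)) + 4*(-208)² = (141207 - 175345) + 4*43264 = -34138 + 173056 = 138918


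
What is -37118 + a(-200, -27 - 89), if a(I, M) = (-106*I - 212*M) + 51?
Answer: 8725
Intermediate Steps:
a(I, M) = 51 - 212*M - 106*I (a(I, M) = (-212*M - 106*I) + 51 = 51 - 212*M - 106*I)
-37118 + a(-200, -27 - 89) = -37118 + (51 - 212*(-27 - 89) - 106*(-200)) = -37118 + (51 - 212*(-116) + 21200) = -37118 + (51 + 24592 + 21200) = -37118 + 45843 = 8725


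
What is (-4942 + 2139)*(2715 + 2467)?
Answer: -14525146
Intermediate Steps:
(-4942 + 2139)*(2715 + 2467) = -2803*5182 = -14525146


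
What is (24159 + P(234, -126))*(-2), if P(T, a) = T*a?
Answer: 10650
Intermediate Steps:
(24159 + P(234, -126))*(-2) = (24159 + 234*(-126))*(-2) = (24159 - 29484)*(-2) = -5325*(-2) = 10650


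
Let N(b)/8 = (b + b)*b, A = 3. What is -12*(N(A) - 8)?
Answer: -1632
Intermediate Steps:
N(b) = 16*b² (N(b) = 8*((b + b)*b) = 8*((2*b)*b) = 8*(2*b²) = 16*b²)
-12*(N(A) - 8) = -12*(16*3² - 8) = -12*(16*9 - 8) = -12*(144 - 8) = -12*136 = -1632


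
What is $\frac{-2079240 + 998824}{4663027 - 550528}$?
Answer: $- \frac{1080416}{4112499} \approx -0.26272$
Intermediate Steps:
$\frac{-2079240 + 998824}{4663027 - 550528} = - \frac{1080416}{4663027 - 550528} = - \frac{1080416}{4112499}$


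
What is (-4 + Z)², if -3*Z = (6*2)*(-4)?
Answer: 144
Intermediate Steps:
Z = 16 (Z = -6*2*(-4)/3 = -4*(-4) = -⅓*(-48) = 16)
(-4 + Z)² = (-4 + 16)² = 12² = 144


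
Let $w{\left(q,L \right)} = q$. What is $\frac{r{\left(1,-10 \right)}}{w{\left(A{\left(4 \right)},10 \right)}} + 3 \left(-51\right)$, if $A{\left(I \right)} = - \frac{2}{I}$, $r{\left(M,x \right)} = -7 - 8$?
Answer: $-123$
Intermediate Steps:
$r{\left(M,x \right)} = -15$ ($r{\left(M,x \right)} = -7 - 8 = -15$)
$\frac{r{\left(1,-10 \right)}}{w{\left(A{\left(4 \right)},10 \right)}} + 3 \left(-51\right) = - \frac{15}{\left(-2\right) \frac{1}{4}} + 3 \left(-51\right) = - \frac{15}{\left(-2\right) \frac{1}{4}} - 153 = - \frac{15}{- \frac{1}{2}} - 153 = \left(-15\right) \left(-2\right) - 153 = 30 - 153 = -123$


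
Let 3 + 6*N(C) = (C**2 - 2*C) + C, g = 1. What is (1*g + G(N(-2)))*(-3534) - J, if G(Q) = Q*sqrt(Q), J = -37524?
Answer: 33990 - 1767*sqrt(2)/2 ≈ 32741.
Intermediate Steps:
N(C) = -1/2 - C/6 + C**2/6 (N(C) = -1/2 + ((C**2 - 2*C) + C)/6 = -1/2 + (C**2 - C)/6 = -1/2 + (-C/6 + C**2/6) = -1/2 - C/6 + C**2/6)
G(Q) = Q**(3/2)
(1*g + G(N(-2)))*(-3534) - J = (1*1 + (-1/2 - 1/6*(-2) + (1/6)*(-2)**2)**(3/2))*(-3534) - 1*(-37524) = (1 + (-1/2 + 1/3 + (1/6)*4)**(3/2))*(-3534) + 37524 = (1 + (-1/2 + 1/3 + 2/3)**(3/2))*(-3534) + 37524 = (1 + (1/2)**(3/2))*(-3534) + 37524 = (1 + sqrt(2)/4)*(-3534) + 37524 = (-3534 - 1767*sqrt(2)/2) + 37524 = 33990 - 1767*sqrt(2)/2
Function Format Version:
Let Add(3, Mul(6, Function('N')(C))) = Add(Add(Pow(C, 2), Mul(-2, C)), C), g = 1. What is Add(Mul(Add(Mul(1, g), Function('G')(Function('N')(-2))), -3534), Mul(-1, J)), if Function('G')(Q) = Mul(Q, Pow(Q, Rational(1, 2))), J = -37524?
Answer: Add(33990, Mul(Rational(-1767, 2), Pow(2, Rational(1, 2)))) ≈ 32741.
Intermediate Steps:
Function('N')(C) = Add(Rational(-1, 2), Mul(Rational(-1, 6), C), Mul(Rational(1, 6), Pow(C, 2))) (Function('N')(C) = Add(Rational(-1, 2), Mul(Rational(1, 6), Add(Add(Pow(C, 2), Mul(-2, C)), C))) = Add(Rational(-1, 2), Mul(Rational(1, 6), Add(Pow(C, 2), Mul(-1, C)))) = Add(Rational(-1, 2), Add(Mul(Rational(-1, 6), C), Mul(Rational(1, 6), Pow(C, 2)))) = Add(Rational(-1, 2), Mul(Rational(-1, 6), C), Mul(Rational(1, 6), Pow(C, 2))))
Function('G')(Q) = Pow(Q, Rational(3, 2))
Add(Mul(Add(Mul(1, g), Function('G')(Function('N')(-2))), -3534), Mul(-1, J)) = Add(Mul(Add(Mul(1, 1), Pow(Add(Rational(-1, 2), Mul(Rational(-1, 6), -2), Mul(Rational(1, 6), Pow(-2, 2))), Rational(3, 2))), -3534), Mul(-1, -37524)) = Add(Mul(Add(1, Pow(Add(Rational(-1, 2), Rational(1, 3), Mul(Rational(1, 6), 4)), Rational(3, 2))), -3534), 37524) = Add(Mul(Add(1, Pow(Add(Rational(-1, 2), Rational(1, 3), Rational(2, 3)), Rational(3, 2))), -3534), 37524) = Add(Mul(Add(1, Pow(Rational(1, 2), Rational(3, 2))), -3534), 37524) = Add(Mul(Add(1, Mul(Rational(1, 4), Pow(2, Rational(1, 2)))), -3534), 37524) = Add(Add(-3534, Mul(Rational(-1767, 2), Pow(2, Rational(1, 2)))), 37524) = Add(33990, Mul(Rational(-1767, 2), Pow(2, Rational(1, 2))))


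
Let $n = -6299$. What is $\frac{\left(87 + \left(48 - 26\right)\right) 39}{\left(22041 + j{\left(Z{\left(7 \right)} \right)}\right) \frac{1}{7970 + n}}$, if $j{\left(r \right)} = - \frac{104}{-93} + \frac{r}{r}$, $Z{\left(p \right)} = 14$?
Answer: $\frac{660618153}{2050010} \approx 322.25$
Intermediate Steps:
$j{\left(r \right)} = \frac{197}{93}$ ($j{\left(r \right)} = \left(-104\right) \left(- \frac{1}{93}\right) + 1 = \frac{104}{93} + 1 = \frac{197}{93}$)
$\frac{\left(87 + \left(48 - 26\right)\right) 39}{\left(22041 + j{\left(Z{\left(7 \right)} \right)}\right) \frac{1}{7970 + n}} = \frac{\left(87 + \left(48 - 26\right)\right) 39}{\left(22041 + \frac{197}{93}\right) \frac{1}{7970 - 6299}} = \frac{\left(87 + 22\right) 39}{\frac{2050010}{93} \cdot \frac{1}{1671}} = \frac{109 \cdot 39}{\frac{2050010}{93} \cdot \frac{1}{1671}} = \frac{4251}{\frac{2050010}{155403}} = 4251 \cdot \frac{155403}{2050010} = \frac{660618153}{2050010}$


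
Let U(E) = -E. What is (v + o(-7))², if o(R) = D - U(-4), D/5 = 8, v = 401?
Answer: 190969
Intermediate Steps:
D = 40 (D = 5*8 = 40)
o(R) = 36 (o(R) = 40 - (-1)*(-4) = 40 - 1*4 = 40 - 4 = 36)
(v + o(-7))² = (401 + 36)² = 437² = 190969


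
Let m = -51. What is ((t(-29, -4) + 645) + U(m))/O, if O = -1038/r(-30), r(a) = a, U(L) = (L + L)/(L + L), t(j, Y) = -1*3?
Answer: 3215/173 ≈ 18.584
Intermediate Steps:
t(j, Y) = -3
U(L) = 1 (U(L) = (2*L)/((2*L)) = (2*L)*(1/(2*L)) = 1)
O = 173/5 (O = -1038/(-30) = -1038*(-1/30) = 173/5 ≈ 34.600)
((t(-29, -4) + 645) + U(m))/O = ((-3 + 645) + 1)/(173/5) = (642 + 1)*(5/173) = 643*(5/173) = 3215/173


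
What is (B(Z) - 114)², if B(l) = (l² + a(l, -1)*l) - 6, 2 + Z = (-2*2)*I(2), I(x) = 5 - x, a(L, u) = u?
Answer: 8100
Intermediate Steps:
Z = -14 (Z = -2 + (-2*2)*(5 - 1*2) = -2 - 4*(5 - 2) = -2 - 4*3 = -2 - 12 = -14)
B(l) = -6 + l² - l (B(l) = (l² - l) - 6 = -6 + l² - l)
(B(Z) - 114)² = ((-6 + (-14)² - 1*(-14)) - 114)² = ((-6 + 196 + 14) - 114)² = (204 - 114)² = 90² = 8100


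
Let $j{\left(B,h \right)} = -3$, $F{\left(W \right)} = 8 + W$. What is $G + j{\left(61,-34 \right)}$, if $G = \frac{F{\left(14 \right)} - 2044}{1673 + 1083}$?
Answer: $- \frac{5145}{1378} \approx -3.7337$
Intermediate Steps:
$G = - \frac{1011}{1378}$ ($G = \frac{\left(8 + 14\right) - 2044}{1673 + 1083} = \frac{22 - 2044}{2756} = \left(-2022\right) \frac{1}{2756} = - \frac{1011}{1378} \approx -0.73367$)
$G + j{\left(61,-34 \right)} = - \frac{1011}{1378} - 3 = - \frac{5145}{1378}$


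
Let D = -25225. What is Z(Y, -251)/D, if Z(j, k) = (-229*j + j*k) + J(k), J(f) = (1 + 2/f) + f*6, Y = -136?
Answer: -16007523/6331475 ≈ -2.5282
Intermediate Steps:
J(f) = 1 + 2/f + 6*f (J(f) = (1 + 2/f) + 6*f = 1 + 2/f + 6*f)
Z(j, k) = 1 - 229*j + 2/k + 6*k + j*k (Z(j, k) = (-229*j + j*k) + (1 + 2/k + 6*k) = 1 - 229*j + 2/k + 6*k + j*k)
Z(Y, -251)/D = (1 - 229*(-136) + 2/(-251) + 6*(-251) - 136*(-251))/(-25225) = (1 + 31144 + 2*(-1/251) - 1506 + 34136)*(-1/25225) = (1 + 31144 - 2/251 - 1506 + 34136)*(-1/25225) = (16007523/251)*(-1/25225) = -16007523/6331475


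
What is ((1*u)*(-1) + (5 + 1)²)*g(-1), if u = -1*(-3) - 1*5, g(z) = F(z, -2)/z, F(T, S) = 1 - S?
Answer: -114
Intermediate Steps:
g(z) = 3/z (g(z) = (1 - 1*(-2))/z = (1 + 2)/z = 3/z)
u = -2 (u = 3 - 5 = -2)
((1*u)*(-1) + (5 + 1)²)*g(-1) = ((1*(-2))*(-1) + (5 + 1)²)*(3/(-1)) = (-2*(-1) + 6²)*(3*(-1)) = (2 + 36)*(-3) = 38*(-3) = -114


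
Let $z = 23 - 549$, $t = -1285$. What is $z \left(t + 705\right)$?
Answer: $305080$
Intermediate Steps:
$z = -526$ ($z = 23 - 549 = -526$)
$z \left(t + 705\right) = - 526 \left(-1285 + 705\right) = \left(-526\right) \left(-580\right) = 305080$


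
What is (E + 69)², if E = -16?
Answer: 2809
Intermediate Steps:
(E + 69)² = (-16 + 69)² = 53² = 2809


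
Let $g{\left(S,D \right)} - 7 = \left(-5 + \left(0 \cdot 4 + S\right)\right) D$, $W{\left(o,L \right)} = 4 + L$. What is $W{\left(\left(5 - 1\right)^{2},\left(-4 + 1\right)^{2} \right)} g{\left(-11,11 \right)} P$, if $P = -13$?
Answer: $28561$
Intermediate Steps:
$g{\left(S,D \right)} = 7 + D \left(-5 + S\right)$ ($g{\left(S,D \right)} = 7 + \left(-5 + \left(0 \cdot 4 + S\right)\right) D = 7 + \left(-5 + \left(0 + S\right)\right) D = 7 + \left(-5 + S\right) D = 7 + D \left(-5 + S\right)$)
$W{\left(\left(5 - 1\right)^{2},\left(-4 + 1\right)^{2} \right)} g{\left(-11,11 \right)} P = \left(4 + \left(-4 + 1\right)^{2}\right) \left(7 - 55 + 11 \left(-11\right)\right) \left(-13\right) = \left(4 + \left(-3\right)^{2}\right) \left(7 - 55 - 121\right) \left(-13\right) = \left(4 + 9\right) \left(-169\right) \left(-13\right) = 13 \left(-169\right) \left(-13\right) = \left(-2197\right) \left(-13\right) = 28561$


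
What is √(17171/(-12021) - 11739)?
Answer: I*√1696544045490/12021 ≈ 108.35*I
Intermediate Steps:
√(17171/(-12021) - 11739) = √(17171*(-1/12021) - 11739) = √(-17171/12021 - 11739) = √(-141131690/12021) = I*√1696544045490/12021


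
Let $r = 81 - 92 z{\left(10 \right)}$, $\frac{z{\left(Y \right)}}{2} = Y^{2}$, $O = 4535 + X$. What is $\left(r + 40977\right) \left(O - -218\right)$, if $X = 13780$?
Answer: $419920714$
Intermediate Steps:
$O = 18315$ ($O = 4535 + 13780 = 18315$)
$z{\left(Y \right)} = 2 Y^{2}$
$r = -18319$ ($r = 81 - 92 \cdot 2 \cdot 10^{2} = 81 - 92 \cdot 2 \cdot 100 = 81 - 18400 = -18319$)
$\left(r + 40977\right) \left(O - -218\right) = \left(-18319 + 40977\right) \left(18315 - -218\right) = 22658 \left(18315 + \left(-7 + 225\right)\right) = 22658 \left(18315 + 218\right) = 22658 \cdot 18533 = 419920714$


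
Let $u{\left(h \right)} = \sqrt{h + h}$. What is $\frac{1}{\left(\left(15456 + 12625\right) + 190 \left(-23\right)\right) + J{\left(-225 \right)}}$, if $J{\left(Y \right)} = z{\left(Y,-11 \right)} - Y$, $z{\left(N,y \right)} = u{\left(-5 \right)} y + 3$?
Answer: $\frac{23939}{573076931} + \frac{11 i \sqrt{10}}{573076931} \approx 4.1773 \cdot 10^{-5} + 6.0699 \cdot 10^{-8} i$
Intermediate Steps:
$u{\left(h \right)} = \sqrt{2} \sqrt{h}$ ($u{\left(h \right)} = \sqrt{2 h} = \sqrt{2} \sqrt{h}$)
$z{\left(N,y \right)} = 3 + i y \sqrt{10}$ ($z{\left(N,y \right)} = \sqrt{2} \sqrt{-5} y + 3 = \sqrt{2} i \sqrt{5} y + 3 = i \sqrt{10} y + 3 = i y \sqrt{10} + 3 = 3 + i y \sqrt{10}$)
$J{\left(Y \right)} = 3 - Y - 11 i \sqrt{10}$ ($J{\left(Y \right)} = \left(3 + i \left(-11\right) \sqrt{10}\right) - Y = \left(3 - 11 i \sqrt{10}\right) - Y = 3 - Y - 11 i \sqrt{10}$)
$\frac{1}{\left(\left(15456 + 12625\right) + 190 \left(-23\right)\right) + J{\left(-225 \right)}} = \frac{1}{\left(\left(15456 + 12625\right) + 190 \left(-23\right)\right) - \left(-228 + 11 i \sqrt{10}\right)} = \frac{1}{\left(28081 - 4370\right) + \left(3 + 225 - 11 i \sqrt{10}\right)} = \frac{1}{23711 + \left(228 - 11 i \sqrt{10}\right)} = \frac{1}{23939 - 11 i \sqrt{10}}$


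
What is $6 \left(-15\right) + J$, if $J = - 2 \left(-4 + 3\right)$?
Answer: $-88$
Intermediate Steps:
$J = 2$ ($J = \left(-2\right) \left(-1\right) = 2$)
$6 \left(-15\right) + J = 6 \left(-15\right) + 2 = -90 + 2 = -88$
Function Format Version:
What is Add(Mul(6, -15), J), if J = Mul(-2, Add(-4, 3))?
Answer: -88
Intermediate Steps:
J = 2 (J = Mul(-2, -1) = 2)
Add(Mul(6, -15), J) = Add(Mul(6, -15), 2) = Add(-90, 2) = -88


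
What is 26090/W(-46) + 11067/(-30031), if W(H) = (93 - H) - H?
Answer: 156292279/1111147 ≈ 140.66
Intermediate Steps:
W(H) = 93 - 2*H
26090/W(-46) + 11067/(-30031) = 26090/(93 - 2*(-46)) + 11067/(-30031) = 26090/(93 + 92) + 11067*(-1/30031) = 26090/185 - 11067/30031 = 26090*(1/185) - 11067/30031 = 5218/37 - 11067/30031 = 156292279/1111147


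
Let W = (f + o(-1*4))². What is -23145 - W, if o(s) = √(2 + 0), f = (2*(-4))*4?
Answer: -24171 + 64*√2 ≈ -24081.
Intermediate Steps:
f = -32 (f = -8*4 = -32)
o(s) = √2
W = (-32 + √2)² ≈ 935.49
-23145 - W = -23145 - (32 - √2)²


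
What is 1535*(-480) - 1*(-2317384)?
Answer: 1580584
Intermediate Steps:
1535*(-480) - 1*(-2317384) = -736800 + 2317384 = 1580584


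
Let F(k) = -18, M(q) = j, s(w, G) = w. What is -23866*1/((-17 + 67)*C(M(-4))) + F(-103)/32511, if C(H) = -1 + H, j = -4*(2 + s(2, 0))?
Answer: 129315371/4605725 ≈ 28.077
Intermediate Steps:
j = -16 (j = -4*(2 + 2) = -4*4 = -16)
M(q) = -16
-23866*1/((-17 + 67)*C(M(-4))) + F(-103)/32511 = -23866*1/((-1 - 16)*(-17 + 67)) - 18/32511 = -23866/((-17*50)) - 18*1/32511 = -23866/(-850) - 6/10837 = -23866*(-1/850) - 6/10837 = 11933/425 - 6/10837 = 129315371/4605725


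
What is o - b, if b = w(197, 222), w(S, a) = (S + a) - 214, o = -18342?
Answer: -18547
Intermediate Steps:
w(S, a) = -214 + S + a
b = 205 (b = -214 + 197 + 222 = 205)
o - b = -18342 - 1*205 = -18342 - 205 = -18547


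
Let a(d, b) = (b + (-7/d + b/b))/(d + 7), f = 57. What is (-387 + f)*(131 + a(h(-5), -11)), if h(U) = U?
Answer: -41811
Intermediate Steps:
a(d, b) = (1 + b - 7/d)/(7 + d) (a(d, b) = (b + (-7/d + 1))/(7 + d) = (b + (1 - 7/d))/(7 + d) = (1 + b - 7/d)/(7 + d))
(-387 + f)*(131 + a(h(-5), -11)) = (-387 + 57)*(131 + (-7 - 5 - 11*(-5))/((-5)*(7 - 5))) = -330*(131 - ⅕*(-7 - 5 + 55)/2) = -330*(131 - ⅕*½*43) = -330*(131 - 43/10) = -330*1267/10 = -41811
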